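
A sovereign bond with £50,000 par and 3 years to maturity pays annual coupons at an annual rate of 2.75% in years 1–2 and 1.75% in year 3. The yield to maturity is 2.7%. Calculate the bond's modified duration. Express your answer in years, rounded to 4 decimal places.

2.8430 years

Periodic yield y = 0.027. First find Macaulay duration:
  t   CF        PV=CF/(1+0.027)^t    t·PV
  1     1,375.00     1,338.8510     1,338.8510
  2     1,375.00     1,303.6524     2,607.3048
  3    50,875.00    46,967.0293   140,901.0878
  Σ                 49,609.5327   144,847.2437
P = 49,609.5327; Macaulay duration = 144,847.2437 / 49,609.5327 = 2.91975 years.
Modified duration = D_Mac / (1 + y) = 2.91975 / 1.027 = 2.84299 years.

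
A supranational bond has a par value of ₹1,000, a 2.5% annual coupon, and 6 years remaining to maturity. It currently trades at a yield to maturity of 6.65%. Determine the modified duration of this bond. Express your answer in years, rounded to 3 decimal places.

5.246 years

Periodic yield y = 0.0665. First find Macaulay duration:
  t   CF        PV=CF/(1+0.0665)^t    t·PV
  1        25.00        23.4412        23.4412
  2        25.00        21.9795        43.9590
  3        25.00        20.6090        61.8271
  4        25.00        19.3240        77.2959
  5        25.00        18.1191        90.5953
  6     1,025.00       696.5603     4,179.3617
  Σ                    800.0330     4,476.4802
P = 800.0330; Macaulay duration = 4,476.4802 / 800.0330 = 5.59537 years.
Modified duration = D_Mac / (1 + y) = 5.59537 / 1.0665 = 5.24648 years.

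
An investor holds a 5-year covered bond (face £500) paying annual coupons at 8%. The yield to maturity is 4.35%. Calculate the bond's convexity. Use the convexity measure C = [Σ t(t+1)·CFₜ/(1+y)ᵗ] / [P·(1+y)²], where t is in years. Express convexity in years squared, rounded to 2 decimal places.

With y = 0.0435:
  t   CF        PV=CF/(1+0.0435)^t    t·PV        t(t+1)·PV
  1        40.00        38.3325        38.3325          76.6651
  2        40.00        36.7346        73.4692         220.4075
  3        40.00        35.2032       105.6097         422.4389
  4        40.00        33.7357       134.9429         674.7147
  5       540.00       436.4470     2,182.2349      13,093.4094
  Σ                    580.4531     2,534.5893      14,487.6355
P = 580.4531.
Convexity = Σ t(t+1)·PV / [P·(1+y)²] = 14,487.6355 / (580.4531 × 1.088892) = 22.92163.

22.92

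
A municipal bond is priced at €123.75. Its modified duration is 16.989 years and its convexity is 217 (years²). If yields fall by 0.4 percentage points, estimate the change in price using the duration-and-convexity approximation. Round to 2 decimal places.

+€8.62

Duration effect: -D_mod·Δy = -16.989 × (-0.004) = +0.067956
Convexity effect: ½·C·(Δy)² = 0.5 × 217 × (-0.004)² = +0.0017360
ΔP/P ≈ +0.067956 + 0.0017360 = +0.069692
ΔP ≈ 123.75 × (+0.069692) = +8.624385.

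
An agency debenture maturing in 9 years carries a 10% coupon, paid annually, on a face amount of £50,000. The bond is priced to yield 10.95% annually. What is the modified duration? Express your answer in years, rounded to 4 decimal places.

5.6400 years

Periodic yield y = 0.1095. First find Macaulay duration:
  t   CF        PV=CF/(1+0.1095)^t    t·PV
  1     5,000.00     4,506.5345     4,506.5345
  2     5,000.00     4,061.7706     8,123.5412
  3     5,000.00     3,660.9018    10,982.7055
  4     5,000.00     3,299.5961    13,198.3843
  5     5,000.00     2,973.9487    14,869.7435
  6     5,000.00     2,680.4405    16,082.6428
  7     5,000.00     2,415.8995    16,911.2963
  8     5,000.00     2,177.4668    17,419.7348
  9    55,000.00    21,588.2247   194,294.0226
  Σ                 47,364.7832   296,388.6054
P = 47,364.7832; Macaulay duration = 296,388.6054 / 47,364.7832 = 6.25757 years.
Modified duration = D_Mac / (1 + y) = 6.25757 / 1.1095 = 5.63999 years.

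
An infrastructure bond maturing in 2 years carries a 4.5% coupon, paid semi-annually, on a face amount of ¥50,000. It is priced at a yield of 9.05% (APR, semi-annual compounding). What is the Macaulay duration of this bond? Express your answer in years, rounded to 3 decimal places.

1.932 years

Periodic yield y = 0.04525. Discount each cash flow and weight by its period:
  t   CF        PV=CF/(1+0.04525)^t    t·PV
  1     1,125.00     1,076.2975     1,076.2975
  2     1,125.00     1,029.7035     2,059.4069
  3     1,125.00       985.1265     2,955.3794
  4    51,125.00    42,830.4479   171,321.7916
  Σ                 45,921.5754   177,412.8755
Price P = Σ PV = 45,921.5754.
Macaulay duration = Σ(t·PV) / P = 177,412.8755 / 45,921.5754 = 3.86339 half-year periods.
In years: 3.86339 / 2 = 1.93169 years.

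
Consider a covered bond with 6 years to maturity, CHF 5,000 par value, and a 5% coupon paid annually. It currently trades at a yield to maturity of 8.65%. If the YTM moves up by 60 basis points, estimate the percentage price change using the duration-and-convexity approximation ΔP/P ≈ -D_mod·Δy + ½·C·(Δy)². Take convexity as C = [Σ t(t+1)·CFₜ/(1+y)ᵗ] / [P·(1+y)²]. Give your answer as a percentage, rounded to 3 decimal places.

With y = 0.0865:
  t   CF        PV=CF/(1+0.0865)^t    t·PV        t(t+1)·PV
  1       250.00       230.0966       230.0966         460.1933
  2       250.00       211.7779       423.5557       1,270.6671
  3       250.00       194.9175       584.7525       2,339.0099
  4       250.00       179.3994       717.5978       3,587.9888
  5       250.00       165.1168       825.5842       4,953.5051
  6     5,250.00     3,191.3976    19,148.3858     134,038.7009
  Σ                  4,172.7059    21,929.9726     146,650.0651
P = 4,172.7059; D_Mac = 5.25558 yrs; D_mod = 4.83716 yrs; C = 29.77180.
Duration effect: -4.83716 × (+0.006) = -0.029023
Convexity effect: 0.5 × 29.77180 × (0.006)² = +0.0005359
ΔP/P ≈ -0.029023 + 0.0005359 = -0.028487 = -2.8487%.

-2.849%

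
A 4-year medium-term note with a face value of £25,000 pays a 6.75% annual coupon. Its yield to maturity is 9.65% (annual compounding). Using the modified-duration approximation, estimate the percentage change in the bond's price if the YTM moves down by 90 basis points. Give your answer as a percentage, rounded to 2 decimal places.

+2.97%

Periodic yield y = 0.0965. Modified duration first:
  t   CF        PV=CF/(1+0.0965)^t    t·PV
  1     1,687.50     1,538.9877     1,538.9877
  2     1,687.50     1,403.5455     2,807.0911
  3     1,687.50     1,280.0233     3,840.0699
  4    26,687.50    18,461.7705    73,847.0821
  Σ                 22,684.3270    82,033.2307
P = 22,684.3270; D_Mac = 3.61630 yrs; D_mod = 3.61630/(1+0.0965) = 3.29804 yrs.
ΔP/P ≈ -D_mod · Δy = -3.29804 × (-0.009) = +0.029682 = +2.9682%.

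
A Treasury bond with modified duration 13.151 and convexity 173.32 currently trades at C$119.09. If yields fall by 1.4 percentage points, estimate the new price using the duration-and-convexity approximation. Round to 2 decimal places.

C$143.04

Duration effect: -D_mod·Δy = -13.151 × (-0.014) = +0.184114
Convexity effect: ½·C·(Δy)² = 0.5 × 173.32 × (-0.014)² = +0.01698536
ΔP/P ≈ +0.184114 + 0.01698536 = +0.20109936
New price ≈ 119.09 × (1 + 0.20109936) = 143.0389227824.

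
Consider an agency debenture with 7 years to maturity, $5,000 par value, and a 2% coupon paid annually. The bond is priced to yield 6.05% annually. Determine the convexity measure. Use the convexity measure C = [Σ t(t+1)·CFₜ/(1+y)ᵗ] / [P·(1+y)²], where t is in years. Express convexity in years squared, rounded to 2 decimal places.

45.43

With y = 0.0605:
  t   CF        PV=CF/(1+0.0605)^t    t·PV        t(t+1)·PV
  1       100.00        94.2951        94.2951         188.5903
  2       100.00        88.9157       177.8315         533.4944
  3       100.00        83.8432       251.5297       1,006.1187
  4       100.00        79.0601       316.2404       1,581.2018
  5       100.00        74.5498       372.7491       2,236.4948
  6       100.00        70.2969       421.7812       2,952.4684
  7     5,100.00     3,380.6131    23,664.2915     189,314.3319
  Σ                  3,871.5740    25,298.7185     197,812.7003
P = 3,871.5740.
Convexity = Σ t(t+1)·PV / [P·(1+y)²] = 197,812.7003 / (3,871.5740 × 1.124660) = 45.43026.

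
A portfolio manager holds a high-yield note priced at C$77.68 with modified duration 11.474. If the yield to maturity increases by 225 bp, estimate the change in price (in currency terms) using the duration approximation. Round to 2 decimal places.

-C$20.05

Duration approximation: ΔP/P ≈ -D_mod · Δy = -11.474 × (+0.0225) = -0.258165.
ΔP ≈ 77.68 × (-0.258165) = -20.0542572.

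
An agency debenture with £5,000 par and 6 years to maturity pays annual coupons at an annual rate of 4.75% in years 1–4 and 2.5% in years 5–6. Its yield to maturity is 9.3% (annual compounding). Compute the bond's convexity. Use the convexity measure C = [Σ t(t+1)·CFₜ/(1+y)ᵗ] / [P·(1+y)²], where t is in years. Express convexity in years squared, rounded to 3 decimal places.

29.520

With y = 0.093:
  t   CF        PV=CF/(1+0.093)^t    t·PV        t(t+1)·PV
  1       237.50       217.2919       217.2919         434.5837
  2       237.50       198.8032       397.6063       1,192.8190
  3       237.50       181.8876       545.6628       2,182.6514
  4       237.50       166.4114       665.6454       3,328.2272
  5       125.00        80.1326       400.6630       2,403.9778
  6     5,125.00     3,005.8887    18,035.3323     126,247.3261
  Σ                  3,850.4153    20,262.2017     135,789.5851
P = 3,850.4153.
Convexity = Σ t(t+1)·PV / [P·(1+y)²] = 135,789.5851 / (3,850.4153 × 1.194649) = 29.52015.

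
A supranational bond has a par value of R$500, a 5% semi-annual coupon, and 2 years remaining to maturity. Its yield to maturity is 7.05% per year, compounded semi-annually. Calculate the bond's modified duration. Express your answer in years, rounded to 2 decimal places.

Periodic yield y = 0.03525. First find Macaulay duration:
  t   CF        PV=CF/(1+0.03525)^t    t·PV
  1        12.50        12.0744        12.0744
  2        12.50        11.6632        23.3265
  3        12.50        11.2661        33.7984
  4       512.50       446.1829     1,784.7316
  Σ                    481.1866     1,853.9308
P = 481.1866; Macaulay duration = 1,853.9308 / 481.1866 = 3.85283 half-year periods = 1.92642 years.
Modified duration = D_Mac / (1 + y) = 1.92642 / 1.03525 = 1.86082 years.

1.86 years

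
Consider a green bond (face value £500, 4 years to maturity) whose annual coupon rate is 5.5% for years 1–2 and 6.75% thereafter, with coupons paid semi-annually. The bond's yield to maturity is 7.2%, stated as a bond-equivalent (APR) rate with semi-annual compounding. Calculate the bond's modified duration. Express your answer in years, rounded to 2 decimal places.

3.50 years

Periodic yield y = 0.036. First find Macaulay duration:
  t   CF        PV=CF/(1+0.036)^t    t·PV
  1       13.750        13.2722        13.2722
  2       13.750        12.8110        25.6220
  3       13.750        12.3658        37.0975
  4       13.750        11.9361        47.7445
  5       16.875        14.1399        70.6993
  6       16.875        13.6485        81.8911
  7       16.875        13.1742        92.2197
  8      516.875       389.5000     3,116.0002
  Σ                    480.8478     3,484.5464
P = 480.8478; Macaulay duration = 3,484.5464 / 480.8478 = 7.24667 half-year periods = 3.62334 years.
Modified duration = D_Mac / (1 + y) = 3.62334 / 1.036 = 3.49743 years.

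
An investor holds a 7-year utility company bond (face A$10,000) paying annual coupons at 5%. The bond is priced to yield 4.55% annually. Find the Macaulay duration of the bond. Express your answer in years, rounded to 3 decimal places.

Periodic yield y = 0.0455. Discount each cash flow and weight by its year:
  t   CF        PV=CF/(1+0.0455)^t    t·PV
  1       500.00       478.2401       478.2401
  2       500.00       457.4271       914.8543
  3       500.00       437.5200     1,312.5599
  4       500.00       418.4792     1,673.9167
  5       500.00       400.2670     2,001.3351
  6       500.00       382.8475     2,297.0848
  7    10,500.00     7,689.9061    53,829.3430
  Σ                 10,264.6870    62,507.3340
Price P = Σ PV = 10,264.6870.
Macaulay duration = Σ(t·PV) / P = 62,507.3340 / 10,264.6870 = 6.08955 years.

6.090 years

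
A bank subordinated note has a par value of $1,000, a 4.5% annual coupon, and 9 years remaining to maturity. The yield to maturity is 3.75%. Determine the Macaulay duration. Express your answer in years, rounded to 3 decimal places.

Periodic yield y = 0.0375. Discount each cash flow and weight by its year:
  t   CF        PV=CF/(1+0.0375)^t    t·PV
  1        45.00        43.3735        43.3735
  2        45.00        41.8058        83.6116
  3        45.00        40.2947       120.8842
  4        45.00        38.8383       155.3532
  5        45.00        37.4345       187.1725
  6        45.00        36.0814       216.4886
  7        45.00        34.7773       243.4411
  8        45.00        33.5203       268.1623
  9     1,045.00       750.2800     6,752.5196
  Σ                  1,056.4058     8,071.0064
Price P = Σ PV = 1,056.4058.
Macaulay duration = Σ(t·PV) / P = 8,071.0064 / 1,056.4058 = 7.64006 years.

7.640 years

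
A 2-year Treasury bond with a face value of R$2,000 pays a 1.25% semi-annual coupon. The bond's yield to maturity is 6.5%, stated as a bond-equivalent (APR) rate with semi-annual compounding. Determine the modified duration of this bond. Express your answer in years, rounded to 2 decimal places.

1.92 years

Periodic yield y = 0.0325. First find Macaulay duration:
  t   CF        PV=CF/(1+0.0325)^t    t·PV
  1        12.50        12.1065        12.1065
  2        12.50        11.7255        23.4509
  3        12.50        11.3564        34.0691
  4     2,012.50     1,770.8250     7,083.3001
  Σ                  1,806.0134     7,152.9266
P = 1,806.0134; Macaulay duration = 7,152.9266 / 1,806.0134 = 3.96062 half-year periods = 1.98031 years.
Modified duration = D_Mac / (1 + y) = 1.98031 / 1.0325 = 1.91797 years.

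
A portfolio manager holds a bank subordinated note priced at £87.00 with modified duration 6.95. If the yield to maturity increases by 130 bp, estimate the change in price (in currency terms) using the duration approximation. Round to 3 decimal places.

Duration approximation: ΔP/P ≈ -D_mod · Δy = -6.95 × (+0.013) = -0.090350.
ΔP ≈ 87.00 × (-0.090350) = -7.86045.

-£7.860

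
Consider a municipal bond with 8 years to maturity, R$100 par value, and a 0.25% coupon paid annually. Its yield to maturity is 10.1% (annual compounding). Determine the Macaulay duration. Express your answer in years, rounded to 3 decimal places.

Periodic yield y = 0.101. Discount each cash flow and weight by its year:
  t   CF        PV=CF/(1+0.101)^t    t·PV
  1         0.25         0.2271         0.2271
  2         0.25         0.2062         0.4125
  3         0.25         0.1873         0.5620
  4         0.25         0.1701         0.6805
  5         0.25         0.1545         0.7726
  6         0.25         0.1404         0.8421
  7         0.25         0.1275         0.8923
  8       100.25        46.4286       371.4290
  Σ                     47.6417       375.8181
Price P = Σ PV = 47.6417.
Macaulay duration = Σ(t·PV) / P = 375.8181 / 47.6417 = 7.88842 years.

7.888 years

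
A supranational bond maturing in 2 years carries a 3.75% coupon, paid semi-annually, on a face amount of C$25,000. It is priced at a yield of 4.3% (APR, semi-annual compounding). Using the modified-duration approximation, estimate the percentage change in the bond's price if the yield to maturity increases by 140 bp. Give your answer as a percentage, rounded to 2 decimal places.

Periodic yield y = 0.0215. Modified duration first:
  t   CF        PV=CF/(1+0.0215)^t    t·PV
  1       468.75       458.8840       458.8840
  2       468.75       449.2256       898.4513
  3       468.75       439.7706     1,319.3117
  4    25,468.75    23,391.2886    93,565.1542
  Σ                 24,739.1688    96,241.8013
P = 24,739.1688; D_Mac = 3.89026 half-year periods = 1.94513 yrs; D_mod = 1.94513/(1+0.0215) = 1.90419 yrs.
ΔP/P ≈ -D_mod · Δy = -1.90419 × (+0.014) = -0.026659 = -2.6659%.

-2.67%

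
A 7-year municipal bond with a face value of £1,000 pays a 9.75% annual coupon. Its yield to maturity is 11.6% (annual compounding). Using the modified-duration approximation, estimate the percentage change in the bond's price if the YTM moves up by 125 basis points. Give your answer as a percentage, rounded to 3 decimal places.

-5.945%

Periodic yield y = 0.116. Modified duration first:
  t   CF        PV=CF/(1+0.116)^t    t·PV
  1        97.50        87.3656        87.3656
  2        97.50        78.2846       156.5692
  3        97.50        70.1475       210.4424
  4        97.50        62.8562       251.4246
  5        97.50        56.3227       281.6136
  6        97.50        50.4684       302.8103
  7     1,097.50       509.0438     3,563.3067
  Σ                    914.4887     4,853.5325
P = 914.4887; D_Mac = 5.30737 yrs; D_mod = 5.30737/(1+0.116) = 4.75571 yrs.
ΔP/P ≈ -D_mod · Δy = -4.75571 × (+0.0125) = -0.059446 = -5.9446%.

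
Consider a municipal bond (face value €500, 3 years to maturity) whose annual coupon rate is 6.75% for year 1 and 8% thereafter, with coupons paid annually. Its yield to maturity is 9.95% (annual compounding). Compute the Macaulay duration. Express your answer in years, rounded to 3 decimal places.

2.799 years

Periodic yield y = 0.0995. Discount each cash flow and weight by its year:
  t   CF        PV=CF/(1+0.0995)^t    t·PV
  1        33.75        30.6958        30.6958
  2        40.00        33.0879        66.1758
  3       540.00       406.2637     1,218.7912
  Σ                    470.0474     1,315.6628
Price P = Σ PV = 470.0474.
Macaulay duration = Σ(t·PV) / P = 1,315.6628 / 470.0474 = 2.79900 years.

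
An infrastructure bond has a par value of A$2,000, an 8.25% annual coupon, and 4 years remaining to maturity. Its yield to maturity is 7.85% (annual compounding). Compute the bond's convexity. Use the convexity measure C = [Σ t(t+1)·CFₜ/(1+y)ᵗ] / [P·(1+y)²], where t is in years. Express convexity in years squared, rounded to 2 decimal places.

With y = 0.0785:
  t   CF        PV=CF/(1+0.0785)^t    t·PV        t(t+1)·PV
  1       165.00       152.9903       152.9903         305.9805
  2       165.00       141.8547       283.7093         851.1280
  3       165.00       131.5296       394.5888       1,578.3552
  4     2,165.00     1,600.2112     6,400.8448      32,004.2238
  Σ                  2,026.5857     7,232.1332      34,739.6875
P = 2,026.5857.
Convexity = Σ t(t+1)·PV / [P·(1+y)²] = 34,739.6875 / (2,026.5857 × 1.163162) = 14.73739.

14.74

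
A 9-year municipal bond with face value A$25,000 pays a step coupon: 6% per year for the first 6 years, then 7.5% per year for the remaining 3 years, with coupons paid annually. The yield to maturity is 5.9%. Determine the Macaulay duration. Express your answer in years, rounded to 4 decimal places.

Periodic yield y = 0.059. Discount each cash flow and weight by its year:
  t   CF        PV=CF/(1+0.059)^t    t·PV
  1     1,500.00     1,416.4306     1,416.4306
  2     1,500.00     1,337.5171     2,675.0342
  3     1,500.00     1,263.0001     3,789.0002
  4     1,500.00     1,192.6346     4,770.5386
  5     1,500.00     1,126.1895     5,630.9473
  6     1,500.00     1,063.4461     6,380.6768
  7     1,875.00     1,255.2480     8,786.7363
  8     1,875.00     1,185.3145     9,482.5159
  9    26,875.00    16,042.9722   144,386.7501
  Σ                 25,882.7528   187,318.6300
Price P = Σ PV = 25,882.7528.
Macaulay duration = Σ(t·PV) / P = 187,318.6300 / 25,882.7528 = 7.23720 years.

7.2372 years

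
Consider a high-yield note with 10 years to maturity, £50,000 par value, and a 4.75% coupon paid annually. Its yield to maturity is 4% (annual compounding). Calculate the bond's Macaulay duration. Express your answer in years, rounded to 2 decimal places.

8.25 years

Periodic yield y = 0.04. Discount each cash flow and weight by its year:
  t   CF        PV=CF/(1+0.04)^t    t·PV
  1     2,375.00     2,283.6538     2,283.6538
  2     2,375.00     2,195.8210     4,391.6420
  3     2,375.00     2,111.3664     6,334.0991
  4     2,375.00     2,030.1600     8,120.6398
  5     2,375.00     1,952.0769     9,760.3844
  6     2,375.00     1,876.9970    11,261.9820
  7     2,375.00     1,804.8048    12,633.6336
  8     2,375.00     1,735.3892    13,883.1139
  9     2,375.00     1,668.6435    15,017.7915
  10   52,375.00    35,382.6733   353,826.7334
  Σ                 53,041.5859   437,513.6735
Price P = Σ PV = 53,041.5859.
Macaulay duration = Σ(t·PV) / P = 437,513.6735 / 53,041.5859 = 8.24850 years.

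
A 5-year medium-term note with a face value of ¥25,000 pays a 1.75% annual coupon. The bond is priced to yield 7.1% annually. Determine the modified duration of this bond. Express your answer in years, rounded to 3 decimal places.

Periodic yield y = 0.071. First find Macaulay duration:
  t   CF        PV=CF/(1+0.071)^t    t·PV
  1       437.50       408.4967       408.4967
  2       437.50       381.4162       762.8324
  3       437.50       356.1309     1,068.3927
  4       437.50       332.5218     1,330.0874
  5    25,437.50    18,052.0726    90,260.3632
  Σ                 19,530.6383    93,830.1723
P = 19,530.6383; Macaulay duration = 93,830.1723 / 19,530.6383 = 4.80426 years.
Modified duration = D_Mac / (1 + y) = 4.80426 / 1.071 = 4.48577 years.

4.486 years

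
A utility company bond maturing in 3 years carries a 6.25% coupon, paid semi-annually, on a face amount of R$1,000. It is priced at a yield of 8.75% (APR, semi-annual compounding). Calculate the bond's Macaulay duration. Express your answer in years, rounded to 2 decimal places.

2.77 years

Periodic yield y = 0.04375. Discount each cash flow and weight by its period:
  t   CF        PV=CF/(1+0.04375)^t    t·PV
  1        31.25        29.9401        29.9401
  2        31.25        28.6851        57.3703
  3        31.25        27.4828        82.4483
  4        31.25        26.3308       105.3232
  5        31.25        25.2271       126.1356
  6     1,031.25       797.5998     4,785.5987
  Σ                    935.2657     5,186.8162
Price P = Σ PV = 935.2657.
Macaulay duration = Σ(t·PV) / P = 5,186.8162 / 935.2657 = 5.54582 half-year periods.
In years: 5.54582 / 2 = 2.77291 years.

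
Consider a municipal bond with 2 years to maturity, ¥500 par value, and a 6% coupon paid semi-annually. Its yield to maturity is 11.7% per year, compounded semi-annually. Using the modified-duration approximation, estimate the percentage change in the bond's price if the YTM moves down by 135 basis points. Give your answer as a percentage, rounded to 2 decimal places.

Periodic yield y = 0.0585. Modified duration first:
  t   CF        PV=CF/(1+0.0585)^t    t·PV
  1        15.00        14.1710        14.1710
  2        15.00        13.3878        26.7756
  3        15.00        12.6479        37.9437
  4       515.00       410.2455     1,640.9818
  Σ                    450.4522     1,719.8722
P = 450.4522; D_Mac = 3.81810 half-year periods = 1.90905 yrs; D_mod = 1.90905/(1+0.0585) = 1.80354 yrs.
ΔP/P ≈ -D_mod · Δy = -1.80354 × (-0.0135) = +0.024348 = +2.4348%.

+2.43%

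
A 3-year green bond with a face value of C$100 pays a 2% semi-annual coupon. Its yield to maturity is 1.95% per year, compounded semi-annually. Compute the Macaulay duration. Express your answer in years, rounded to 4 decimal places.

Periodic yield y = 0.00975. Discount each cash flow and weight by its period:
  t   CF        PV=CF/(1+0.00975)^t    t·PV
  1         1.00         0.9903         0.9903
  2         1.00         0.9808         1.9616
  3         1.00         0.9713         2.9139
  4         1.00         0.9619         3.8477
  5         1.00         0.9526         4.7632
  6       101.00        95.2880       571.7280
  Σ                    100.1450       586.2048
Price P = Σ PV = 100.1450.
Macaulay duration = Σ(t·PV) / P = 586.2048 / 100.1450 = 5.85356 half-year periods.
In years: 5.85356 / 2 = 2.92678 years.

2.9268 years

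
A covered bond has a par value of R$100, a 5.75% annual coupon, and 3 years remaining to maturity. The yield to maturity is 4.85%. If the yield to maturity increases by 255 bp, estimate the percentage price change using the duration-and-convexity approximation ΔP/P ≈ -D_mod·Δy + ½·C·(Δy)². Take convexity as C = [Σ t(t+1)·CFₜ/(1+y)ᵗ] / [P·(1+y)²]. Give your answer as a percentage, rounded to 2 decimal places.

-6.58%

With y = 0.0485:
  t   CF        PV=CF/(1+0.0485)^t    t·PV        t(t+1)·PV
  1         5.75         5.4840         5.4840          10.9680
  2         5.75         5.2304        10.4607          31.3821
  3       105.75        91.7435       275.2304       1,100.9214
  Σ                    102.4578       291.1751       1,143.2716
P = 102.4578; D_Mac = 2.84190 yrs; D_mod = 2.71045 yrs; C = 10.15003.
Duration effect: -2.71045 × (+0.0255) = -0.069116
Convexity effect: 0.5 × 10.15003 × (0.0255)² = +0.0033000
ΔP/P ≈ -0.069116 + 0.0033000 = -0.065816 = -6.5816%.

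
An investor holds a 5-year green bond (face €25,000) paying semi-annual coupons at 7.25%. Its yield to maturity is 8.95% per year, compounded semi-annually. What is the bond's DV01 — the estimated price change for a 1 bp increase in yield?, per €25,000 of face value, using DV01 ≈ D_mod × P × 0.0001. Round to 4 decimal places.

Periodic yield y = 0.04475.
  t   CF        PV=CF/(1+0.04475)^t    t·PV
  1       906.25       867.4324       867.4324
  2       906.25       830.2775     1,660.5550
  3       906.25       794.7140     2,384.1421
  4       906.25       760.6739     3,042.6955
  5       906.25       728.0918     3,640.4588
  6       906.25       696.9053     4,181.4315
  7       906.25       667.0546     4,669.3820
  8       906.25       638.4825     5,107.8598
  9       906.25       611.1342     5,500.2080
  10   25,906.25    16,721.7126   167,217.1257
  Σ                 23,316.4786   198,271.2908
P = 23,316.4786; D_Mac = 8.50348 half-year periods = 4.25174 yrs; D_mod = 4.06963 yrs.
DV01 ≈ 4.06963 × 23,316.4786 × 0.0001 = 9.488935.

€9.4889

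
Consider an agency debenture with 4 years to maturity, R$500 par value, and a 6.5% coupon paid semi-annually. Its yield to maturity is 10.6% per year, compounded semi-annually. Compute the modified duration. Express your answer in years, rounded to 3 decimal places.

3.371 years

Periodic yield y = 0.053. First find Macaulay duration:
  t   CF        PV=CF/(1+0.053)^t    t·PV
  1        16.25        15.4321        15.4321
  2        16.25        14.6554        29.3107
  3        16.25        13.9177        41.7532
  4        16.25        13.2172        52.8689
  5        16.25        12.5520        62.7598
  6        16.25        11.9202        71.5211
  7        16.25        11.3202        79.2415
  8       516.25       341.5333     2,732.2667
  Σ                    434.5481     3,085.1540
P = 434.5481; Macaulay duration = 3,085.1540 / 434.5481 = 7.09968 half-year periods = 3.54984 years.
Modified duration = D_Mac / (1 + y) = 3.54984 / 1.053 = 3.37117 years.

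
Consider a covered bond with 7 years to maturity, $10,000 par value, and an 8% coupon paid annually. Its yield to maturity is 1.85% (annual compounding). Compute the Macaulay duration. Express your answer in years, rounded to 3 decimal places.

5.857 years

Periodic yield y = 0.0185. Discount each cash flow and weight by its year:
  t   CF        PV=CF/(1+0.0185)^t    t·PV
  1       800.00       785.4688       785.4688
  2       800.00       771.2016     1,542.4032
  3       800.00       757.1935     2,271.5806
  4       800.00       743.4399     2,973.7595
  5       800.00       729.9361     3,649.6803
  6       800.00       716.6775     4,300.0652
  7    10,800.00     9,499.4076    66,495.8531
  Σ                 14,003.3250    82,018.8107
Price P = Σ PV = 14,003.3250.
Macaulay duration = Σ(t·PV) / P = 82,018.8107 / 14,003.3250 = 5.85710 years.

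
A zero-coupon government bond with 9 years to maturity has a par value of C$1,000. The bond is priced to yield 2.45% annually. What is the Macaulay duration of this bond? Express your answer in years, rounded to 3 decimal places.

9.000 years

A zero-coupon bond has a single cash flow at maturity, so its Macaulay duration equals its maturity: 9 years.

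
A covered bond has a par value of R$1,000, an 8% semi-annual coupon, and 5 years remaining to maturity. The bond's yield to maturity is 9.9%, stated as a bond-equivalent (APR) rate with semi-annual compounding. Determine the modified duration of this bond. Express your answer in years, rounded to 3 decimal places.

Periodic yield y = 0.0495. First find Macaulay duration:
  t   CF        PV=CF/(1+0.0495)^t    t·PV
  1        40.00        38.1134        38.1134
  2        40.00        36.3158        72.6315
  3        40.00        34.6029       103.8087
  4        40.00        32.9709       131.8834
  5        40.00        31.4158       157.0789
  6        40.00        29.9340       179.6042
  7        40.00        28.5222       199.6553
  8        40.00        27.1769       217.4155
  9        40.00        25.8951       233.0561
  10    1,040.00       641.5181     6,415.1809
  Σ                    926.4651     7,748.4280
P = 926.4651; Macaulay duration = 7,748.4280 / 926.4651 = 8.36343 half-year periods = 4.18172 years.
Modified duration = D_Mac / (1 + y) = 4.18172 / 1.0495 = 3.98448 years.

3.984 years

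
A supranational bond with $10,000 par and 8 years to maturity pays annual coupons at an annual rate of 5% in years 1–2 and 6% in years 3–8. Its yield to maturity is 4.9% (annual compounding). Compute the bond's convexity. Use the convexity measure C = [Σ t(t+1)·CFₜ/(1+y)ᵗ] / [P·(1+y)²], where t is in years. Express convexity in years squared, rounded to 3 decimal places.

51.574

With y = 0.049:
  t   CF        PV=CF/(1+0.049)^t    t·PV        t(t+1)·PV
  1       500.00       476.6444       476.6444         953.2888
  2       500.00       454.3798       908.7596       2,726.2789
  3       600.00       519.7862     1,559.3587       6,237.4350
  4       600.00       495.5064     1,982.0257       9,910.1287
  5       600.00       472.3608     2,361.8038      14,170.8227
  6       600.00       450.2962     2,701.7774      18,912.4421
  7       600.00       429.2624     3,004.8367      24,038.6935
  8    10,600.00     7,229.3951    57,835.1607     520,516.4464
  Σ                 10,527.6314    70,830.3671     597,465.5360
P = 10,527.6314.
Convexity = Σ t(t+1)·PV / [P·(1+y)²] = 597,465.5360 / (10,527.6314 × 1.100401) = 51.57405.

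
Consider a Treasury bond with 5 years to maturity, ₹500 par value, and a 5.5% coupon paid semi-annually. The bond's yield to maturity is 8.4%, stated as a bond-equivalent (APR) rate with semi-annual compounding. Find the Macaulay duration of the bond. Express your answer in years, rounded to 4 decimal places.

4.3953 years

Periodic yield y = 0.042. Discount each cash flow and weight by its period:
  t   CF        PV=CF/(1+0.042)^t    t·PV
  1        13.75        13.1958        13.1958
  2        13.75        12.6639        25.3278
  3        13.75        12.1534        36.4603
  4        13.75        11.6636        46.6543
  5        13.75        11.1935        55.9673
  6        13.75        10.7423        64.4537
  7        13.75        10.3093        72.1650
  8        13.75         9.8938        79.1500
  9        13.75         9.4950        85.4547
  10      513.75       340.4667     3,404.6670
  Σ                    441.7771     3,883.4959
Price P = Σ PV = 441.7771.
Macaulay duration = Σ(t·PV) / P = 3,883.4959 / 441.7771 = 8.79062 half-year periods.
In years: 8.79062 / 2 = 4.39531 years.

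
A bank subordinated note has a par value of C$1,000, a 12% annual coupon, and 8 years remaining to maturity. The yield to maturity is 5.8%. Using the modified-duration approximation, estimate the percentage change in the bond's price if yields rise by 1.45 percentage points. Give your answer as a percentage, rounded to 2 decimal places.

Periodic yield y = 0.058. Modified duration first:
  t   CF        PV=CF/(1+0.058)^t    t·PV
  1       120.00       113.4216       113.4216
  2       120.00       107.2037       214.4075
  3       120.00       101.3268       303.9803
  4       120.00        95.7720       383.0880
  5       120.00        90.5217       452.6087
  6       120.00        85.5593       513.3558
  7       120.00        80.8689       566.0823
  8     1,120.00       713.3993     5,707.1944
  Σ                  1,388.0733     8,254.1387
P = 1,388.0733; D_Mac = 5.94647 yrs; D_mod = 5.94647/(1+0.058) = 5.62048 yrs.
ΔP/P ≈ -D_mod · Δy = -5.62048 × (+0.0145) = -0.081497 = -8.1497%.

-8.15%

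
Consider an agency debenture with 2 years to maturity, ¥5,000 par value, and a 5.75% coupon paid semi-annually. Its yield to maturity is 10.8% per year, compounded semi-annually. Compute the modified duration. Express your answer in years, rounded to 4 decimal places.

Periodic yield y = 0.054. First find Macaulay duration:
  t   CF        PV=CF/(1+0.054)^t    t·PV
  1       143.75       136.3852       136.3852
  2       143.75       129.3977       258.7954
  3       143.75       122.7682       368.3047
  4     5,143.75     4,167.9011    16,671.6046
  Σ                  4,556.4523    17,435.0899
P = 4,556.4523; Macaulay duration = 17,435.0899 / 4,556.4523 = 3.82646 half-year periods = 1.91323 years.
Modified duration = D_Mac / (1 + y) = 1.91323 / 1.054 = 1.81521 years.

1.8152 years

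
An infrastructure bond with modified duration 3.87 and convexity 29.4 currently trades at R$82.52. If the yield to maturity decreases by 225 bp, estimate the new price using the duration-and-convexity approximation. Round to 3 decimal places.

R$90.320

Duration effect: -D_mod·Δy = -3.87 × (-0.0225) = +0.087075
Convexity effect: ½·C·(Δy)² = 0.5 × 29.4 × (-0.0225)² = +0.007441875
ΔP/P ≈ +0.087075 + 0.007441875 = +0.094516875
New price ≈ 82.52 × (1 + 0.094516875) = 90.319532525.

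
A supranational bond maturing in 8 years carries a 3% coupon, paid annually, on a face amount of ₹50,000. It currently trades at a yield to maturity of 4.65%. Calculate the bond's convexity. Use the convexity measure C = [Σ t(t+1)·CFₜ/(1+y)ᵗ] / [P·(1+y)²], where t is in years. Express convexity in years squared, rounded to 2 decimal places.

With y = 0.0465:
  t   CF        PV=CF/(1+0.0465)^t    t·PV        t(t+1)·PV
  1     1,500.00     1,433.3493     1,433.3493       2,866.6985
  2     1,500.00     1,369.6601     2,739.3201       8,217.9604
  3     1,500.00     1,308.8008     3,926.4025      15,705.6099
  4     1,500.00     1,250.6458     5,002.5832      25,012.9160
  5     1,500.00     1,195.0748     5,975.3741      35,852.2446
  6     1,500.00     1,141.9731     6,851.8384      47,962.8690
  7     1,500.00     1,091.2308     7,638.6159      61,108.9269
  8    51,500.00    35,800.8524   286,406.8196   2,577,661.3760
  Σ                 44,591.5871   319,974.3030   2,774,388.6013
P = 44,591.5871.
Convexity = Σ t(t+1)·PV / [P·(1+y)²] = 2,774,388.6013 / (44,591.5871 × 1.095162) = 56.81145.

56.81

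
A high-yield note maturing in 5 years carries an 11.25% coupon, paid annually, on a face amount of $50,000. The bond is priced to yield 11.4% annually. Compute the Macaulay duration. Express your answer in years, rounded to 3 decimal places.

4.083 years

Periodic yield y = 0.114. Discount each cash flow and weight by its year:
  t   CF        PV=CF/(1+0.114)^t    t·PV
  1     5,625.00     5,049.3716     5,049.3716
  2     5,625.00     4,532.6496     9,065.2992
  3     5,625.00     4,068.8057    12,206.4172
  4     5,625.00     3,652.4288    14,609.7154
  5    55,625.00    32,422.3187   162,111.5933
  Σ                 49,725.5744   203,042.3966
Price P = Σ PV = 49,725.5744.
Macaulay duration = Σ(t·PV) / P = 203,042.3966 / 49,725.5744 = 4.08326 years.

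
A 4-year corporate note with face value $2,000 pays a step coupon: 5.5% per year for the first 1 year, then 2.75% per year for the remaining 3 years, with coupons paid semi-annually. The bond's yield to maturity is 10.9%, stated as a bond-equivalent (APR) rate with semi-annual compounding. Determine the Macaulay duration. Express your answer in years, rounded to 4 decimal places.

3.6771 years

Periodic yield y = 0.0545. Discount each cash flow and weight by its period:
  t   CF        PV=CF/(1+0.0545)^t    t·PV
  1        55.00        52.1574        52.1574
  2        55.00        49.4618        98.9235
  3        27.50        23.4527        70.3581
  4        27.50        22.2406        88.9624
  5        27.50        21.0911       105.4556
  6        27.50        20.0011       120.0064
  7        27.50        18.9673       132.7714
  8     2,027.50     1,326.1364    10,609.0911
  Σ                  1,533.5084    11,277.7260
Price P = Σ PV = 1,533.5084.
Macaulay duration = Σ(t·PV) / P = 11,277.7260 / 1,533.5084 = 7.35420 half-year periods.
In years: 7.35420 / 2 = 3.67710 years.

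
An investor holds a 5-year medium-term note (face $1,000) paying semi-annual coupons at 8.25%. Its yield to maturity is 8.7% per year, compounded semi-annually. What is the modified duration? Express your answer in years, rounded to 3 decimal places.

Periodic yield y = 0.0435. First find Macaulay duration:
  t   CF        PV=CF/(1+0.0435)^t    t·PV
  1        41.25        39.5304        39.5304
  2        41.25        37.8825        75.7651
  3        41.25        36.3033       108.9100
  4        41.25        34.7900       139.1599
  5        41.25        33.3397       166.6985
  6        41.25        31.9499       191.6993
  7        41.25        30.6180       214.3260
  8        41.25        29.3416       234.7331
  9        41.25        28.1185       253.0663
  10    1,041.25       680.1904     6,801.9037
  Σ                    982.0643     8,225.7923
P = 982.0643; Macaulay duration = 8,225.7923 / 982.0643 = 8.37602 half-year periods = 4.18801 years.
Modified duration = D_Mac / (1 + y) = 4.18801 / 1.0435 = 4.01343 years.

4.013 years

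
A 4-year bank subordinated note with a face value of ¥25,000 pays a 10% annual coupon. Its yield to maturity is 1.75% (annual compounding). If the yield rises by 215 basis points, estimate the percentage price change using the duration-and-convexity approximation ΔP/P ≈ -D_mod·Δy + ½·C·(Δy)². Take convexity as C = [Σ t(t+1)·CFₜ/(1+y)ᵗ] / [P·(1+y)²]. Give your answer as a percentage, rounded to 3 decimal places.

With y = 0.0175:
  t   CF        PV=CF/(1+0.0175)^t    t·PV        t(t+1)·PV
  1     2,500.00     2,457.0025     2,457.0025       4,914.0049
  2     2,500.00     2,414.7444     4,829.4889      14,488.4666
  3     2,500.00     2,373.2132     7,119.6396      28,478.5584
  4    27,500.00    25,656.3589   102,625.4356     513,127.1781
  Σ                 32,901.3190   117,031.5665     561,008.2079
P = 32,901.3190; D_Mac = 3.55705 yrs; D_mod = 3.49587 yrs; C = 16.46975.
Duration effect: -3.49587 × (+0.0215) = -0.075161
Convexity effect: 0.5 × 16.46975 × (0.0215)² = +0.0038066
ΔP/P ≈ -0.075161 + 0.0038066 = -0.071355 = -7.1355%.

-7.135%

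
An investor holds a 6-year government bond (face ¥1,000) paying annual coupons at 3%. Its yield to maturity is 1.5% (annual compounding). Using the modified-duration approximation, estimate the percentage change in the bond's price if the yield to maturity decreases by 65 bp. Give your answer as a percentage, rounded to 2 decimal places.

Periodic yield y = 0.015. Modified duration first:
  t   CF        PV=CF/(1+0.015)^t    t·PV
  1        30.00        29.5567        29.5567
  2        30.00        29.1199        58.2397
  3        30.00        28.6895        86.0685
  4        30.00        28.2655       113.0621
  5        30.00        27.8478       139.2390
  6     1,030.00       941.9785     5,651.8707
  Σ                  1,085.4578     6,078.0368
P = 1,085.4578; D_Mac = 5.59951 yrs; D_mod = 5.59951/(1+0.015) = 5.51676 yrs.
ΔP/P ≈ -D_mod · Δy = -5.51676 × (-0.0065) = +0.035859 = +3.5859%.

+3.59%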